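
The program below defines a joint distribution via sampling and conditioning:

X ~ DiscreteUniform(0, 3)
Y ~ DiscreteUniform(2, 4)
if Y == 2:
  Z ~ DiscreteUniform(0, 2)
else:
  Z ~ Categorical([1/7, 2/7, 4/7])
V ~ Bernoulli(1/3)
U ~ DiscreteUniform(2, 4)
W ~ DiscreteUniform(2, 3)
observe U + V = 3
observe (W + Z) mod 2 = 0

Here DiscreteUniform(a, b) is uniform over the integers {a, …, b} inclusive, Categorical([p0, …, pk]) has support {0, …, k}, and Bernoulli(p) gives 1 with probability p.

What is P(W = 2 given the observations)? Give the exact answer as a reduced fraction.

P(W = 2 | obs) = 44/63

Enumerate traces; 72 have nonzero weight after conditioning:
  (X=0, Y=2, Z=0, V=0, U=3, W=2) weight 1/324
  (X=0, Y=2, Z=0, V=1, U=2, W=2) weight 1/648
  (X=0, Y=2, Z=1, V=0, U=3, W=3) weight 1/324
  (X=0, Y=2, Z=1, V=1, U=2, W=3) weight 1/648
  (X=0, Y=2, Z=2, V=0, U=3, W=2) weight 1/324
  (X=0, Y=2, Z=2, V=1, U=2, W=2) weight 1/648
  (X=0, Y=3, Z=0, V=0, U=3, W=2) weight 1/756
  (X=0, Y=3, Z=0, V=1, U=2, W=2) weight 1/1512
  … 64 more
Group by W:
  weight(W=2) = 22/189
  weight(W=3) = 19/378
Total weight = 22/189 + 19/378 = 1/6
P(W=2 | obs) = 22/189 / 1/6 = 44/63
P(W=3 | obs) = 19/378 / 1/6 = 19/63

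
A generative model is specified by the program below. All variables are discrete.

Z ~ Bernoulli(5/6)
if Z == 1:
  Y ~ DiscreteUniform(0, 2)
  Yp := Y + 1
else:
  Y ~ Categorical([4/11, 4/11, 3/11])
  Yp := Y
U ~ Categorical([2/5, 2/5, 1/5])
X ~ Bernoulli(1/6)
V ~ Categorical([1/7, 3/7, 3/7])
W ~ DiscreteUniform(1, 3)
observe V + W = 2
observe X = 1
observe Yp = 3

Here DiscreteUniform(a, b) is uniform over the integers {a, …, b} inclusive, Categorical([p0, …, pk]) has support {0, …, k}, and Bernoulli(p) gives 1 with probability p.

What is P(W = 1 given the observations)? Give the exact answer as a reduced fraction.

P(W = 1 | obs) = 3/4

Enumerate traces; 6 have nonzero weight after conditioning:
  (Z=1, Y=2, U=0, X=1, V=0, W=2) weight 1/1134
  (Z=1, Y=2, U=0, X=1, V=1, W=1) weight 1/378
  (Z=1, Y=2, U=1, X=1, V=0, W=2) weight 1/1134
  (Z=1, Y=2, U=1, X=1, V=1, W=1) weight 1/378
  (Z=1, Y=2, U=2, X=1, V=0, W=2) weight 1/2268
  (Z=1, Y=2, U=2, X=1, V=1, W=1) weight 1/756
Group by W:
  weight(W=1) = 5/756
  weight(W=2) = 5/2268
Total weight = 5/756 + 5/2268 = 5/567
P(W=1 | obs) = 5/756 / 5/567 = 3/4
P(W=2 | obs) = 5/2268 / 5/567 = 1/4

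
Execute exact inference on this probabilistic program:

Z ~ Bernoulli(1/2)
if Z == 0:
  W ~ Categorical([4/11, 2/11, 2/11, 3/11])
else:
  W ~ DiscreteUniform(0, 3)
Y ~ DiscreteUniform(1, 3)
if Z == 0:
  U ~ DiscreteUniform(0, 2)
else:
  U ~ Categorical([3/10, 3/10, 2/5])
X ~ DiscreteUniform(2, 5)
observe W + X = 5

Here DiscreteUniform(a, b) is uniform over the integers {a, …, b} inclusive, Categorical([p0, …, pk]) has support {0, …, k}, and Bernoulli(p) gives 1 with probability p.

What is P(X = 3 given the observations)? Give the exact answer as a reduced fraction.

P(X = 3 | obs) = 19/88

Enumerate traces; 72 have nonzero weight after conditioning:
  (Z=0, W=0, Y=1, U=0, X=5) weight 1/198
  (Z=0, W=0, Y=1, U=1, X=5) weight 1/198
  (Z=0, W=0, Y=1, U=2, X=5) weight 1/198
  (Z=0, W=0, Y=2, U=0, X=5) weight 1/198
  (Z=0, W=0, Y=2, U=1, X=5) weight 1/198
  (Z=0, W=0, Y=2, U=2, X=5) weight 1/198
  (Z=0, W=0, Y=3, U=0, X=5) weight 1/198
  (Z=0, W=0, Y=3, U=1, X=5) weight 1/198
  (Z=0, W=1, Y=1, U=0, X=4) weight 1/396
  (Z=0, W=2, Y=1, U=0, X=3) weight 1/396
  … 62 more
Group by X:
  weight(X=2) = 23/352
  weight(X=3) = 19/352
  weight(X=4) = 19/352
  weight(X=5) = 27/352
Total weight = 23/352 + 19/352 + 19/352 + 27/352 = 1/4
P(X=2 | obs) = 23/352 / 1/4 = 23/88
P(X=3 | obs) = 19/352 / 1/4 = 19/88
P(X=4 | obs) = 19/352 / 1/4 = 19/88
P(X=5 | obs) = 27/352 / 1/4 = 27/88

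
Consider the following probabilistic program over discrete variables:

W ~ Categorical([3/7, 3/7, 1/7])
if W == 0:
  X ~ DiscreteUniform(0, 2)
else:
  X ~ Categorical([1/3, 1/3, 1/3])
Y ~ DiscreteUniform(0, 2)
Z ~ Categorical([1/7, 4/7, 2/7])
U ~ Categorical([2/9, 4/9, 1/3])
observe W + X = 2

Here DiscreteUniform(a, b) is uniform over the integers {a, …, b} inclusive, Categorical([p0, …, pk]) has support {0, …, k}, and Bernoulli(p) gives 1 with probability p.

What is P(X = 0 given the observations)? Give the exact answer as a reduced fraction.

Enumerate traces; 81 have nonzero weight after conditioning:
  (W=0, X=2, Y=0, Z=0, U=0) weight 2/1323
  (W=0, X=2, Y=0, Z=0, U=1) weight 4/1323
  (W=0, X=2, Y=0, Z=0, U=2) weight 1/441
  (W=0, X=2, Y=0, Z=1, U=0) weight 8/1323
  (W=0, X=2, Y=0, Z=1, U=1) weight 16/1323
  (W=0, X=2, Y=0, Z=1, U=2) weight 4/441
  (W=0, X=2, Y=0, Z=2, U=0) weight 4/1323
  (W=0, X=2, Y=0, Z=2, U=1) weight 8/1323
  (W=1, X=1, Y=0, Z=0, U=0) weight 2/1323
  (W=2, X=0, Y=0, Z=0, U=0) weight 2/3969
  … 71 more
Group by X:
  weight(X=0) = 1/21
  weight(X=1) = 1/7
  weight(X=2) = 1/7
Total weight = 1/21 + 1/7 + 1/7 = 1/3
P(X=0 | obs) = 1/21 / 1/3 = 1/7
P(X=1 | obs) = 1/7 / 1/3 = 3/7
P(X=2 | obs) = 1/7 / 1/3 = 3/7

P(X = 0 | obs) = 1/7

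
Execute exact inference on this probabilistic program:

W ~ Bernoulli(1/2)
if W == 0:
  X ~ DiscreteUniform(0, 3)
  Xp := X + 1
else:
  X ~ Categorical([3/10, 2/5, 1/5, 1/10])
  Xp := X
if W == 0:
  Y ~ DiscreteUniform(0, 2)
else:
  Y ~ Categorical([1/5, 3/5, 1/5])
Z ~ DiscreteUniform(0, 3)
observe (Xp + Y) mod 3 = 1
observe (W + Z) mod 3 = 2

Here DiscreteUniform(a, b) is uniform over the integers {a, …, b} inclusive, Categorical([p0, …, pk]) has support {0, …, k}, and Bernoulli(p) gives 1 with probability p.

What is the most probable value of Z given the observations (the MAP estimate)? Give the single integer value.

argmax_v P(Z = v | obs) = 1

Enumerate traces; 8 have nonzero weight after conditioning:
  (W=0, X=0, Y=0, Z=2) weight 1/96
  (W=0, X=1, Y=2, Z=2) weight 1/96
  (W=0, X=2, Y=1, Z=2) weight 1/96
  (W=0, X=3, Y=0, Z=2) weight 1/96
  (W=1, X=0, Y=1, Z=1) weight 9/400
  (W=1, X=1, Y=0, Z=1) weight 1/100
  (W=1, X=2, Y=2, Z=1) weight 1/200
  (W=1, X=3, Y=1, Z=1) weight 3/400
Group by Z:
  weight(Z=1) = 9/200
  weight(Z=2) = 1/24
Total weight = 9/200 + 1/24 = 13/150
P(Z=1 | obs) = 9/200 / 13/150 = 27/52
P(Z=2 | obs) = 1/24 / 13/150 = 25/52
argmax = 1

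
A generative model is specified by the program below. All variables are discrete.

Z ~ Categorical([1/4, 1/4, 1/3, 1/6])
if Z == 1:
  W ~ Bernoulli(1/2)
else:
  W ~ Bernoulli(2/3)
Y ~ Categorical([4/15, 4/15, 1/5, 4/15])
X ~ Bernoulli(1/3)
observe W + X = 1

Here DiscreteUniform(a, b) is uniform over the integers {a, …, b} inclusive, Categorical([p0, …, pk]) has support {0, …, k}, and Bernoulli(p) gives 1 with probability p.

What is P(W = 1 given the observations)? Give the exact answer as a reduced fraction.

Enumerate traces; 32 have nonzero weight after conditioning:
  (Z=0, W=0, Y=0, X=1) weight 1/135
  (Z=0, W=0, Y=1, X=1) weight 1/135
  (Z=0, W=0, Y=2, X=1) weight 1/180
  (Z=0, W=0, Y=3, X=1) weight 1/135
  (Z=0, W=1, Y=0, X=0) weight 4/135
  (Z=0, W=1, Y=1, X=0) weight 4/135
  (Z=0, W=1, Y=2, X=0) weight 1/45
  (Z=0, W=1, Y=3, X=0) weight 4/135
  … 24 more
Group by W:
  weight(W=0) = 1/8
  weight(W=1) = 5/12
Total weight = 1/8 + 5/12 = 13/24
P(W=0 | obs) = 1/8 / 13/24 = 3/13
P(W=1 | obs) = 5/12 / 13/24 = 10/13

P(W = 1 | obs) = 10/13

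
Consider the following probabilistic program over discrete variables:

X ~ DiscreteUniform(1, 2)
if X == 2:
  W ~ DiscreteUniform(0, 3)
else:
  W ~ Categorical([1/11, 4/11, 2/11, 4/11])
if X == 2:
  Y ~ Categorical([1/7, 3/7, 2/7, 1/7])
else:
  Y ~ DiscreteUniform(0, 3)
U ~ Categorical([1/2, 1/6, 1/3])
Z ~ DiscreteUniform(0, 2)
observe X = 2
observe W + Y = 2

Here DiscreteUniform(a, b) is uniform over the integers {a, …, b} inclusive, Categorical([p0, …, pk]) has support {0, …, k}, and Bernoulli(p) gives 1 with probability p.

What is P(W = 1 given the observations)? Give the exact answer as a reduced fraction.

P(W = 1 | obs) = 1/2

Enumerate traces; 27 have nonzero weight after conditioning:
  (X=2, W=0, Y=2, U=0, Z=0) weight 1/168
  (X=2, W=0, Y=2, U=0, Z=1) weight 1/168
  (X=2, W=0, Y=2, U=0, Z=2) weight 1/168
  (X=2, W=0, Y=2, U=1, Z=0) weight 1/504
  (X=2, W=0, Y=2, U=1, Z=1) weight 1/504
  (X=2, W=0, Y=2, U=1, Z=2) weight 1/504
  (X=2, W=0, Y=2, U=2, Z=0) weight 1/252
  (X=2, W=0, Y=2, U=2, Z=1) weight 1/252
  (X=2, W=1, Y=1, U=0, Z=0) weight 1/112
  (X=2, W=2, Y=0, U=0, Z=0) weight 1/336
  … 17 more
Group by W:
  weight(W=0) = 1/28
  weight(W=1) = 3/56
  weight(W=2) = 1/56
Total weight = 1/28 + 3/56 + 1/56 = 3/28
P(W=0 | obs) = 1/28 / 3/28 = 1/3
P(W=1 | obs) = 3/56 / 3/28 = 1/2
P(W=2 | obs) = 1/56 / 3/28 = 1/6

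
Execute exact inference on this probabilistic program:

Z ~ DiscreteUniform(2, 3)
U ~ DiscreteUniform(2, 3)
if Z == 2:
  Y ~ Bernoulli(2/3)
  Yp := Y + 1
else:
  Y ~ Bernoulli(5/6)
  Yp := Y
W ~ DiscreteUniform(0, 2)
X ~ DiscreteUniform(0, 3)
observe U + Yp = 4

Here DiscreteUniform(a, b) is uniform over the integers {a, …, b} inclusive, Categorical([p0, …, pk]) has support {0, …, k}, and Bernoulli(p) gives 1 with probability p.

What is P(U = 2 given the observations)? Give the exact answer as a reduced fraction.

Enumerate traces; 36 have nonzero weight after conditioning:
  (Z=2, U=2, Y=1, W=0, X=0) weight 1/72
  (Z=2, U=2, Y=1, W=0, X=1) weight 1/72
  (Z=2, U=2, Y=1, W=0, X=2) weight 1/72
  (Z=2, U=2, Y=1, W=0, X=3) weight 1/72
  (Z=2, U=2, Y=1, W=1, X=0) weight 1/72
  (Z=2, U=2, Y=1, W=1, X=1) weight 1/72
  (Z=2, U=2, Y=1, W=1, X=2) weight 1/72
  (Z=2, U=2, Y=1, W=1, X=3) weight 1/72
  (Z=2, U=3, Y=0, W=0, X=0) weight 1/144
  … 27 more
Group by U:
  weight(U=2) = 1/6
  weight(U=3) = 7/24
Total weight = 1/6 + 7/24 = 11/24
P(U=2 | obs) = 1/6 / 11/24 = 4/11
P(U=3 | obs) = 7/24 / 11/24 = 7/11

P(U = 2 | obs) = 4/11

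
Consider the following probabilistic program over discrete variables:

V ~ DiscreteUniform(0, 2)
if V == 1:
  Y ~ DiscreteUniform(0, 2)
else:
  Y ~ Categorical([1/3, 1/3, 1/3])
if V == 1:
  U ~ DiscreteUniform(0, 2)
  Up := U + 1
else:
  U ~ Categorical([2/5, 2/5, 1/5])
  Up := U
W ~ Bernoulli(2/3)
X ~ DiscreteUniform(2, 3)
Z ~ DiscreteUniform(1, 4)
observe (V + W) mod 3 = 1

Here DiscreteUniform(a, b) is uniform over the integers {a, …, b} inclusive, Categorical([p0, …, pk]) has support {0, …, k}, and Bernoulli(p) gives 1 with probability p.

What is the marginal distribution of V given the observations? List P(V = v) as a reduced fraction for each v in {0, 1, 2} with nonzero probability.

Enumerate traces; 144 have nonzero weight after conditioning:
  (V=0, Y=0, U=0, W=1, X=2, Z=1) weight 1/270
  (V=0, Y=0, U=0, W=1, X=2, Z=2) weight 1/270
  (V=0, Y=0, U=0, W=1, X=2, Z=3) weight 1/270
  (V=0, Y=0, U=0, W=1, X=2, Z=4) weight 1/270
  (V=0, Y=0, U=0, W=1, X=3, Z=1) weight 1/270
  (V=0, Y=0, U=0, W=1, X=3, Z=2) weight 1/270
  (V=0, Y=0, U=0, W=1, X=3, Z=3) weight 1/270
  (V=0, Y=0, U=0, W=1, X=3, Z=4) weight 1/270
  (V=1, Y=0, U=0, W=0, X=2, Z=1) weight 1/648
  … 135 more
Group by V:
  weight(V=0) = 2/9
  weight(V=1) = 1/9
Total weight = 2/9 + 1/9 = 1/3
P(V=0 | obs) = 2/9 / 1/3 = 2/3
P(V=1 | obs) = 1/9 / 1/3 = 1/3

P(V=0) = 2/3, P(V=1) = 1/3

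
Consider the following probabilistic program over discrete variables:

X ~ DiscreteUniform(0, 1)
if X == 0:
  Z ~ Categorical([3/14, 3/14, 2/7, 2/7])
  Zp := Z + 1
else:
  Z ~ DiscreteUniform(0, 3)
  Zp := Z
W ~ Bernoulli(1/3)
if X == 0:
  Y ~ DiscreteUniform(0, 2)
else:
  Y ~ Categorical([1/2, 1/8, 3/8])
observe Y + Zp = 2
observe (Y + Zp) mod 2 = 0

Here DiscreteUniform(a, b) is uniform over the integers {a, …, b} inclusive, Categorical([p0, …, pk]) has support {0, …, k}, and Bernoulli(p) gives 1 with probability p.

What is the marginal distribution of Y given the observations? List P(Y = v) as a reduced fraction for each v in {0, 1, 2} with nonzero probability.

Enumerate traces; 10 have nonzero weight after conditioning:
  (X=0, Z=0, W=0, Y=1) weight 1/42
  (X=0, Z=0, W=1, Y=1) weight 1/84
  (X=0, Z=1, W=0, Y=0) weight 1/42
  (X=0, Z=1, W=1, Y=0) weight 1/84
  (X=1, Z=0, W=0, Y=2) weight 1/32
  (X=1, Z=0, W=1, Y=2) weight 1/64
  (X=1, Z=1, W=0, Y=1) weight 1/96
  (X=1, Z=1, W=1, Y=1) weight 1/192
  … 2 more
Group by Y:
  weight(Y=0) = 11/112
  weight(Y=1) = 23/448
  weight(Y=2) = 3/64
Total weight = 11/112 + 23/448 + 3/64 = 11/56
P(Y=0 | obs) = 11/112 / 11/56 = 1/2
P(Y=1 | obs) = 23/448 / 11/56 = 23/88
P(Y=2 | obs) = 3/64 / 11/56 = 21/88

P(Y=0) = 1/2, P(Y=1) = 23/88, P(Y=2) = 21/88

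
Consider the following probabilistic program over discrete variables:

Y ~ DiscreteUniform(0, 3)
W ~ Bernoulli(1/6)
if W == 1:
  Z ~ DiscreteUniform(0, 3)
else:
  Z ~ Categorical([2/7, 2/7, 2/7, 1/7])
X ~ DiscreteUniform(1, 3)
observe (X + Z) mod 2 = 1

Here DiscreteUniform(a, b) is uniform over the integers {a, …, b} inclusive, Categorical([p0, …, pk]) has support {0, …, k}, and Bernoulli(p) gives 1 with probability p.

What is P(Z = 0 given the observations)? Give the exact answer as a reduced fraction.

P(Z = 0 | obs) = 47/131

Enumerate traces; 48 have nonzero weight after conditioning:
  (Y=0, W=0, Z=0, X=1) weight 5/252
  (Y=0, W=0, Z=0, X=3) weight 5/252
  (Y=0, W=0, Z=1, X=2) weight 5/252
  (Y=0, W=0, Z=2, X=1) weight 5/252
  (Y=0, W=0, Z=2, X=3) weight 5/252
  (Y=0, W=0, Z=3, X=2) weight 5/504
  (Y=0, W=1, Z=0, X=1) weight 1/288
  (Y=0, W=1, Z=0, X=3) weight 1/288
  … 40 more
Group by Z:
  weight(Z=0) = 47/252
  weight(Z=1) = 47/504
  weight(Z=2) = 47/252
  weight(Z=3) = 3/56
Total weight = 47/252 + 47/504 + 47/252 + 3/56 = 131/252
P(Z=0 | obs) = 47/252 / 131/252 = 47/131
P(Z=1 | obs) = 47/504 / 131/252 = 47/262
P(Z=2 | obs) = 47/252 / 131/252 = 47/131
P(Z=3 | obs) = 3/56 / 131/252 = 27/262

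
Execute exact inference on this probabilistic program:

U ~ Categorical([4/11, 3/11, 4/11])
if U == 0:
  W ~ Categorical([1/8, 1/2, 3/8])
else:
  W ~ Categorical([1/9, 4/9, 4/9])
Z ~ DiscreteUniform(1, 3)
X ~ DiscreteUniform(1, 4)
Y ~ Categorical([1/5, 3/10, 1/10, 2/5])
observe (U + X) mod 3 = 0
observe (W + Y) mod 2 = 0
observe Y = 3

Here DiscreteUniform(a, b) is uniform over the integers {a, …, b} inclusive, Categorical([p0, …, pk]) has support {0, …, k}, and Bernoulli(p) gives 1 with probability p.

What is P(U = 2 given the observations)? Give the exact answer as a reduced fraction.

P(U = 2 | obs) = 16/31

Enumerate traces; 12 have nonzero weight after conditioning:
  (U=0, W=1, Z=1, X=3, Y=3) weight 1/165
  (U=0, W=1, Z=2, X=3, Y=3) weight 1/165
  (U=0, W=1, Z=3, X=3, Y=3) weight 1/165
  (U=1, W=1, Z=1, X=2, Y=3) weight 2/495
  (U=1, W=1, Z=2, X=2, Y=3) weight 2/495
  (U=1, W=1, Z=3, X=2, Y=3) weight 2/495
  (U=2, W=1, Z=1, X=1, Y=3) weight 8/1485
  (U=2, W=1, Z=1, X=4, Y=3) weight 8/1485
  … 4 more
Group by U:
  weight(U=0) = 1/55
  weight(U=1) = 2/165
  weight(U=2) = 16/495
Total weight = 1/55 + 2/165 + 16/495 = 31/495
P(U=0 | obs) = 1/55 / 31/495 = 9/31
P(U=1 | obs) = 2/165 / 31/495 = 6/31
P(U=2 | obs) = 16/495 / 31/495 = 16/31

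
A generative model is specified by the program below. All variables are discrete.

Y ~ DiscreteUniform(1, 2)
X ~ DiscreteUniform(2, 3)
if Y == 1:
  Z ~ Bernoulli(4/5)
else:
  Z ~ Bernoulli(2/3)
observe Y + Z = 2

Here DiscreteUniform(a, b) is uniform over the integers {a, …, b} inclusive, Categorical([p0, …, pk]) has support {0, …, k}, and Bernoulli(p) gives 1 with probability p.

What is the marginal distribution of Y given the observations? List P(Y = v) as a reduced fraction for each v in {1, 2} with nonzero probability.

Enumerate traces; 4 have nonzero weight after conditioning:
  (Y=1, X=2, Z=1) weight 1/5
  (Y=1, X=3, Z=1) weight 1/5
  (Y=2, X=2, Z=0) weight 1/12
  (Y=2, X=3, Z=0) weight 1/12
Group by Y:
  weight(Y=1) = 2/5
  weight(Y=2) = 1/6
Total weight = 2/5 + 1/6 = 17/30
P(Y=1 | obs) = 2/5 / 17/30 = 12/17
P(Y=2 | obs) = 1/6 / 17/30 = 5/17

P(Y=1) = 12/17, P(Y=2) = 5/17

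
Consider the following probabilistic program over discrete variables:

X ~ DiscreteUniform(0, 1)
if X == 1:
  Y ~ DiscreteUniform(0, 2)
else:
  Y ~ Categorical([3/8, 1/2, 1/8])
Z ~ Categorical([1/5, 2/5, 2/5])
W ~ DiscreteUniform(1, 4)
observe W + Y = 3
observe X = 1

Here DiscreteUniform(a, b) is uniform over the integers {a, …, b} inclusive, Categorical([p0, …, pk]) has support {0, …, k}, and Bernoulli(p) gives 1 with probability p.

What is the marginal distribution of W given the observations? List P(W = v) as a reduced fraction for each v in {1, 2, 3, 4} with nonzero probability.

P(W=1) = 1/3, P(W=2) = 1/3, P(W=3) = 1/3

Enumerate traces; 9 have nonzero weight after conditioning:
  (X=1, Y=0, Z=0, W=3) weight 1/120
  (X=1, Y=0, Z=1, W=3) weight 1/60
  (X=1, Y=0, Z=2, W=3) weight 1/60
  (X=1, Y=1, Z=0, W=2) weight 1/120
  (X=1, Y=1, Z=1, W=2) weight 1/60
  (X=1, Y=1, Z=2, W=2) weight 1/60
  (X=1, Y=2, Z=0, W=1) weight 1/120
  (X=1, Y=2, Z=1, W=1) weight 1/60
  … 1 more
Group by W:
  weight(W=1) = 1/24
  weight(W=2) = 1/24
  weight(W=3) = 1/24
Total weight = 1/24 + 1/24 + 1/24 = 1/8
P(W=1 | obs) = 1/24 / 1/8 = 1/3
P(W=2 | obs) = 1/24 / 1/8 = 1/3
P(W=3 | obs) = 1/24 / 1/8 = 1/3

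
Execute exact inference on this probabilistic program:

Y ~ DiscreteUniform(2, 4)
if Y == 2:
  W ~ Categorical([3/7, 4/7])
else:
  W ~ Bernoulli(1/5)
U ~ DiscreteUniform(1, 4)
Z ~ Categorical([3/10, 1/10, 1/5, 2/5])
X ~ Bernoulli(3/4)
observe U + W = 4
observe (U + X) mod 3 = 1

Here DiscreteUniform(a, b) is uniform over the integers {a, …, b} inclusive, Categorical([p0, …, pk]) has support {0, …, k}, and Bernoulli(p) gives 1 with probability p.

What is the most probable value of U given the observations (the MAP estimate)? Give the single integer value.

Enumerate traces; 24 have nonzero weight after conditioning:
  (Y=2, W=0, U=4, Z=0, X=0) weight 3/1120
  (Y=2, W=0, U=4, Z=1, X=0) weight 1/1120
  (Y=2, W=0, U=4, Z=2, X=0) weight 1/560
  (Y=2, W=0, U=4, Z=3, X=0) weight 1/280
  (Y=2, W=1, U=3, Z=0, X=1) weight 3/280
  (Y=2, W=1, U=3, Z=1, X=1) weight 1/280
  (Y=2, W=1, U=3, Z=2, X=1) weight 1/140
  (Y=2, W=1, U=3, Z=3, X=1) weight 1/70
  … 16 more
Group by U:
  weight(U=3) = 17/280
  weight(U=4) = 71/1680
Total weight = 17/280 + 71/1680 = 173/1680
P(U=3 | obs) = 17/280 / 173/1680 = 102/173
P(U=4 | obs) = 71/1680 / 173/1680 = 71/173
argmax = 3

argmax_v P(U = v | obs) = 3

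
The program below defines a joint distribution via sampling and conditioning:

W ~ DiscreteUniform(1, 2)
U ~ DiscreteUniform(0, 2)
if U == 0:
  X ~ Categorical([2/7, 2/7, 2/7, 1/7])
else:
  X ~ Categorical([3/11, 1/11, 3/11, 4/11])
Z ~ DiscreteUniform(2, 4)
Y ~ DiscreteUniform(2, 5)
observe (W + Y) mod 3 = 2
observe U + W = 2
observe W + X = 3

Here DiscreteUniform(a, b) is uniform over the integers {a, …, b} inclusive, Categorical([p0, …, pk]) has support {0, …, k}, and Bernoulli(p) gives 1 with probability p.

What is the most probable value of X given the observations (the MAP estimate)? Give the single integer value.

Enumerate traces; 6 have nonzero weight after conditioning:
  (W=1, U=1, X=2, Z=2, Y=4) weight 1/264
  (W=1, U=1, X=2, Z=3, Y=4) weight 1/264
  (W=1, U=1, X=2, Z=4, Y=4) weight 1/264
  (W=2, U=0, X=1, Z=2, Y=3) weight 1/252
  (W=2, U=0, X=1, Z=3, Y=3) weight 1/252
  (W=2, U=0, X=1, Z=4, Y=3) weight 1/252
Group by X:
  weight(X=1) = 1/84
  weight(X=2) = 1/88
Total weight = 1/84 + 1/88 = 43/1848
P(X=1 | obs) = 1/84 / 43/1848 = 22/43
P(X=2 | obs) = 1/88 / 43/1848 = 21/43
argmax = 1

argmax_v P(X = v | obs) = 1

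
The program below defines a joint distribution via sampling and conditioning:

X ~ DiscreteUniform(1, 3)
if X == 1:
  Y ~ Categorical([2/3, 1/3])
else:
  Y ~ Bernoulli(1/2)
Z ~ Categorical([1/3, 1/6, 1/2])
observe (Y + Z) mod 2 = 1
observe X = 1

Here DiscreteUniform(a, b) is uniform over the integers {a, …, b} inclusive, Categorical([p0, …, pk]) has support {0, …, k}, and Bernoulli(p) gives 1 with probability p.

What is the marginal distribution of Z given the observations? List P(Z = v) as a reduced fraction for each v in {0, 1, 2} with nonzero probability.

Enumerate traces; 3 have nonzero weight after conditioning:
  (X=1, Y=0, Z=1) weight 1/27
  (X=1, Y=1, Z=0) weight 1/27
  (X=1, Y=1, Z=2) weight 1/18
Group by Z:
  weight(Z=0) = 1/27
  weight(Z=1) = 1/27
  weight(Z=2) = 1/18
Total weight = 1/27 + 1/27 + 1/18 = 7/54
P(Z=0 | obs) = 1/27 / 7/54 = 2/7
P(Z=1 | obs) = 1/27 / 7/54 = 2/7
P(Z=2 | obs) = 1/18 / 7/54 = 3/7

P(Z=0) = 2/7, P(Z=1) = 2/7, P(Z=2) = 3/7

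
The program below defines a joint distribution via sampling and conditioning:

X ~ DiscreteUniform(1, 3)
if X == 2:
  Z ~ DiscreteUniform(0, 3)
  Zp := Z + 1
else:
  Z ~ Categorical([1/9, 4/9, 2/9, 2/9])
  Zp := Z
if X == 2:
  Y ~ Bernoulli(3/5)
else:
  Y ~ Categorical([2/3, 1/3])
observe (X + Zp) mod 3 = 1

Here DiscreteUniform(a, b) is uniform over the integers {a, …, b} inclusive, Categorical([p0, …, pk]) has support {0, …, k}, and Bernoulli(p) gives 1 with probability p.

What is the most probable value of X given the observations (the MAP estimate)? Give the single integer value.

argmax_v P(X = v | obs) = 3

Enumerate traces; 8 have nonzero weight after conditioning:
  (X=1, Z=0, Y=0) weight 2/81
  (X=1, Z=0, Y=1) weight 1/81
  (X=1, Z=3, Y=0) weight 4/81
  (X=1, Z=3, Y=1) weight 2/81
  (X=2, Z=1, Y=0) weight 1/30
  (X=2, Z=1, Y=1) weight 1/20
  (X=3, Z=1, Y=0) weight 8/81
  (X=3, Z=1, Y=1) weight 4/81
Group by X:
  weight(X=1) = 1/9
  weight(X=2) = 1/12
  weight(X=3) = 4/27
Total weight = 1/9 + 1/12 + 4/27 = 37/108
P(X=1 | obs) = 1/9 / 37/108 = 12/37
P(X=2 | obs) = 1/12 / 37/108 = 9/37
P(X=3 | obs) = 4/27 / 37/108 = 16/37
argmax = 3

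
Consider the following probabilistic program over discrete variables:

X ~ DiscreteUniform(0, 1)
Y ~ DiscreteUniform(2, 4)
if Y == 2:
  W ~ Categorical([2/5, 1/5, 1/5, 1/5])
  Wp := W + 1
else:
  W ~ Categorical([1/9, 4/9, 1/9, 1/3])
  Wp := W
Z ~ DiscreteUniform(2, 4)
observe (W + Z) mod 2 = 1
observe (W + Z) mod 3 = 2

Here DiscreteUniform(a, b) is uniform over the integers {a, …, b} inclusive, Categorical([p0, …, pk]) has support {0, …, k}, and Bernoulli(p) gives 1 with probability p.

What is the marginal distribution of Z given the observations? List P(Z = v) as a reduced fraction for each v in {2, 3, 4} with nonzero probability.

Enumerate traces; 18 have nonzero weight after conditioning:
  (X=0, Y=2, W=1, Z=4) weight 1/90
  (X=0, Y=2, W=2, Z=3) weight 1/90
  (X=0, Y=2, W=3, Z=2) weight 1/90
  (X=0, Y=3, W=1, Z=4) weight 2/81
  (X=0, Y=3, W=2, Z=3) weight 1/162
  (X=0, Y=3, W=3, Z=2) weight 1/54
  (X=0, Y=4, W=1, Z=4) weight 2/81
  (X=0, Y=4, W=2, Z=3) weight 1/162
  … 10 more
Group by Z:
  weight(Z=2) = 13/135
  weight(Z=3) = 19/405
  weight(Z=4) = 49/405
Total weight = 13/135 + 19/405 + 49/405 = 107/405
P(Z=2 | obs) = 13/135 / 107/405 = 39/107
P(Z=3 | obs) = 19/405 / 107/405 = 19/107
P(Z=4 | obs) = 49/405 / 107/405 = 49/107

P(Z=2) = 39/107, P(Z=3) = 19/107, P(Z=4) = 49/107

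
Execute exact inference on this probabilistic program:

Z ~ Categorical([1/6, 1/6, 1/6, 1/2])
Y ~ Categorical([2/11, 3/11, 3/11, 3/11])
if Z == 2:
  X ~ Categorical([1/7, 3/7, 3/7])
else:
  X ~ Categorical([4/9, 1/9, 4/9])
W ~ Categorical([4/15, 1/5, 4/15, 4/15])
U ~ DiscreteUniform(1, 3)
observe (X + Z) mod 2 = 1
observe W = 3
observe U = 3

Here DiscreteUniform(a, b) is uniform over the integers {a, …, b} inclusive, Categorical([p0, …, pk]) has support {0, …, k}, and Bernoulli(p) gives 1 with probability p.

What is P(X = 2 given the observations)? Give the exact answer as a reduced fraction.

P(X = 2 | obs) = 56/129

Enumerate traces; 24 have nonzero weight after conditioning:
  (Z=0, Y=0, X=1, W=3, U=3) weight 4/13365
  (Z=0, Y=1, X=1, W=3, U=3) weight 2/4455
  (Z=0, Y=2, X=1, W=3, U=3) weight 2/4455
  (Z=0, Y=3, X=1, W=3, U=3) weight 2/4455
  (Z=1, Y=0, X=0, W=3, U=3) weight 16/13365
  (Z=1, Y=0, X=2, W=3, U=3) weight 16/13365
  (Z=1, Y=1, X=0, W=3, U=3) weight 8/4455
  (Z=1, Y=1, X=2, W=3, U=3) weight 8/4455
  … 16 more
Group by X:
  weight(X=0) = 32/1215
  weight(X=1) = 68/8505
  weight(X=2) = 32/1215
Total weight = 32/1215 + 68/8505 + 32/1215 = 172/2835
P(X=0 | obs) = 32/1215 / 172/2835 = 56/129
P(X=1 | obs) = 68/8505 / 172/2835 = 17/129
P(X=2 | obs) = 32/1215 / 172/2835 = 56/129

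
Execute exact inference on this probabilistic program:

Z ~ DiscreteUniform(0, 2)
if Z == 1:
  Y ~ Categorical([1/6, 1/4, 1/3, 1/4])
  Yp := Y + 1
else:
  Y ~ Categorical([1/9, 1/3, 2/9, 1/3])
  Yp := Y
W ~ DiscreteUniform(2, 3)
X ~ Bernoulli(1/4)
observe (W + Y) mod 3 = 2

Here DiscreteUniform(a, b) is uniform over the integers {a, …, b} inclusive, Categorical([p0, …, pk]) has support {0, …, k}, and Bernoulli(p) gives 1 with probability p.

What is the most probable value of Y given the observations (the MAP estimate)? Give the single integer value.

Enumerate traces; 18 have nonzero weight after conditioning:
  (Z=0, Y=0, W=2, X=0) weight 1/72
  (Z=0, Y=0, W=2, X=1) weight 1/216
  (Z=0, Y=2, W=3, X=0) weight 1/36
  (Z=0, Y=2, W=3, X=1) weight 1/108
  (Z=0, Y=3, W=2, X=0) weight 1/24
  (Z=0, Y=3, W=2, X=1) weight 1/72
  (Z=1, Y=0, W=2, X=0) weight 1/48
  (Z=1, Y=0, W=2, X=1) weight 1/144
  … 10 more
Group by Y:
  weight(Y=0) = 7/108
  weight(Y=2) = 7/54
  weight(Y=3) = 11/72
Total weight = 7/108 + 7/54 + 11/72 = 25/72
P(Y=0 | obs) = 7/108 / 25/72 = 14/75
P(Y=2 | obs) = 7/54 / 25/72 = 28/75
P(Y=3 | obs) = 11/72 / 25/72 = 11/25
argmax = 3

argmax_v P(Y = v | obs) = 3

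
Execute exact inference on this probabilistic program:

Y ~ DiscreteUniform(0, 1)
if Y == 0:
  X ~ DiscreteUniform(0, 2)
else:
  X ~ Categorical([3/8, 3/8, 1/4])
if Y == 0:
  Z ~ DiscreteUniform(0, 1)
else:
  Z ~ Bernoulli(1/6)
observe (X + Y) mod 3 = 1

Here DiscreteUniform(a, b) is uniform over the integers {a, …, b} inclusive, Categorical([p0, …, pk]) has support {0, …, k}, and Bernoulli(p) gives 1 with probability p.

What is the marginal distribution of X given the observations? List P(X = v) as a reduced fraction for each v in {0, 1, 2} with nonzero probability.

Enumerate traces; 4 have nonzero weight after conditioning:
  (Y=0, X=1, Z=0) weight 1/12
  (Y=0, X=1, Z=1) weight 1/12
  (Y=1, X=0, Z=0) weight 5/32
  (Y=1, X=0, Z=1) weight 1/32
Group by X:
  weight(X=0) = 3/16
  weight(X=1) = 1/6
Total weight = 3/16 + 1/6 = 17/48
P(X=0 | obs) = 3/16 / 17/48 = 9/17
P(X=1 | obs) = 1/6 / 17/48 = 8/17

P(X=0) = 9/17, P(X=1) = 8/17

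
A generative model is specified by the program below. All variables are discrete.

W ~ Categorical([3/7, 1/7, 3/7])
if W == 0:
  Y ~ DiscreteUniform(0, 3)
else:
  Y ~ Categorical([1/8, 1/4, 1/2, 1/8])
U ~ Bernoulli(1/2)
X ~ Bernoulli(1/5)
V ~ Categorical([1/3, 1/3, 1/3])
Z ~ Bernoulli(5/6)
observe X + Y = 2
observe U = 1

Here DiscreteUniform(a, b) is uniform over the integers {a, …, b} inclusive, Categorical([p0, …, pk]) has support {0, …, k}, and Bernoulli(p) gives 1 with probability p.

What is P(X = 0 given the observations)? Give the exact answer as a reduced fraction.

P(X = 0 | obs) = 44/51

Enumerate traces; 36 have nonzero weight after conditioning:
  (W=0, Y=1, U=1, X=1, V=0, Z=0) weight 1/1680
  (W=0, Y=1, U=1, X=1, V=0, Z=1) weight 1/336
  (W=0, Y=1, U=1, X=1, V=1, Z=0) weight 1/1680
  (W=0, Y=1, U=1, X=1, V=1, Z=1) weight 1/336
  (W=0, Y=1, U=1, X=1, V=2, Z=0) weight 1/1680
  (W=0, Y=1, U=1, X=1, V=2, Z=1) weight 1/336
  (W=0, Y=2, U=1, X=0, V=0, Z=0) weight 1/420
  (W=0, Y=2, U=1, X=0, V=0, Z=1) weight 1/84
  … 28 more
Group by X:
  weight(X=0) = 11/70
  weight(X=1) = 1/40
Total weight = 11/70 + 1/40 = 51/280
P(X=0 | obs) = 11/70 / 51/280 = 44/51
P(X=1 | obs) = 1/40 / 51/280 = 7/51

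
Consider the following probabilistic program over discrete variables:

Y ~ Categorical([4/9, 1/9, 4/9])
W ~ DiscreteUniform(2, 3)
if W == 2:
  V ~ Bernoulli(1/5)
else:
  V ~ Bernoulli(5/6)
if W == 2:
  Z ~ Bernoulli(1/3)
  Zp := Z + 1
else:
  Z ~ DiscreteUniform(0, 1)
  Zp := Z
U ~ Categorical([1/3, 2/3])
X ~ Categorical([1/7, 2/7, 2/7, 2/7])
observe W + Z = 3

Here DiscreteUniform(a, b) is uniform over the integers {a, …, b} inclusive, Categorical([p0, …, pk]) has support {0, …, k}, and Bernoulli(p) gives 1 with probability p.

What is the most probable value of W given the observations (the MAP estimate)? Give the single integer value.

argmax_v P(W = v | obs) = 3

Enumerate traces; 96 have nonzero weight after conditioning:
  (Y=0, W=2, V=0, Z=1, U=0, X=0) weight 8/2835
  (Y=0, W=2, V=0, Z=1, U=0, X=1) weight 16/2835
  (Y=0, W=2, V=0, Z=1, U=0, X=2) weight 16/2835
  (Y=0, W=2, V=0, Z=1, U=0, X=3) weight 16/2835
  (Y=0, W=2, V=0, Z=1, U=1, X=0) weight 16/2835
  (Y=0, W=2, V=0, Z=1, U=1, X=1) weight 32/2835
  (Y=0, W=2, V=0, Z=1, U=1, X=2) weight 32/2835
  (Y=0, W=2, V=0, Z=1, U=1, X=3) weight 32/2835
  (Y=0, W=3, V=0, Z=0, U=0, X=0) weight 1/1134
  … 87 more
Group by W:
  weight(W=2) = 1/6
  weight(W=3) = 1/4
Total weight = 1/6 + 1/4 = 5/12
P(W=2 | obs) = 1/6 / 5/12 = 2/5
P(W=3 | obs) = 1/4 / 5/12 = 3/5
argmax = 3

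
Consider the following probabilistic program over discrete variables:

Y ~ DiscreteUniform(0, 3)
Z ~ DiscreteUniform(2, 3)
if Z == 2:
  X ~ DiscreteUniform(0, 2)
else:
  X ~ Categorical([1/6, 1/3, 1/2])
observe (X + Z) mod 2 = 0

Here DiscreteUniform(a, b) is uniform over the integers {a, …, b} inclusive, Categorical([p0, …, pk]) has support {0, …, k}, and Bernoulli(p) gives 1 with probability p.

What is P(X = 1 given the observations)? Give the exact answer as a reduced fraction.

Enumerate traces; 12 have nonzero weight after conditioning:
  (Y=0, Z=2, X=0) weight 1/24
  (Y=0, Z=2, X=2) weight 1/24
  (Y=0, Z=3, X=1) weight 1/24
  (Y=1, Z=2, X=0) weight 1/24
  (Y=1, Z=2, X=2) weight 1/24
  (Y=1, Z=3, X=1) weight 1/24
  (Y=2, Z=2, X=0) weight 1/24
  (Y=2, Z=2, X=2) weight 1/24
  … 4 more
Group by X:
  weight(X=0) = 1/6
  weight(X=1) = 1/6
  weight(X=2) = 1/6
Total weight = 1/6 + 1/6 + 1/6 = 1/2
P(X=0 | obs) = 1/6 / 1/2 = 1/3
P(X=1 | obs) = 1/6 / 1/2 = 1/3
P(X=2 | obs) = 1/6 / 1/2 = 1/3

P(X = 1 | obs) = 1/3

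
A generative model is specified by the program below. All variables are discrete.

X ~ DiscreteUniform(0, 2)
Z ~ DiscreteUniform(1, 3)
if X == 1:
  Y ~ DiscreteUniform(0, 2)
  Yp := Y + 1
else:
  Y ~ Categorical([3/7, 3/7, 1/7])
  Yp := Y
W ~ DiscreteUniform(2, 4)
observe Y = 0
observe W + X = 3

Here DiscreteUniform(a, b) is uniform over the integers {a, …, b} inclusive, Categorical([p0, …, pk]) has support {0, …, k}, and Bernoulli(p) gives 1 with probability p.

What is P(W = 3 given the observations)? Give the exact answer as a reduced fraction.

P(W = 3 | obs) = 9/16

Enumerate traces; 6 have nonzero weight after conditioning:
  (X=0, Z=1, Y=0, W=3) weight 1/63
  (X=0, Z=2, Y=0, W=3) weight 1/63
  (X=0, Z=3, Y=0, W=3) weight 1/63
  (X=1, Z=1, Y=0, W=2) weight 1/81
  (X=1, Z=2, Y=0, W=2) weight 1/81
  (X=1, Z=3, Y=0, W=2) weight 1/81
Group by W:
  weight(W=2) = 1/27
  weight(W=3) = 1/21
Total weight = 1/27 + 1/21 = 16/189
P(W=2 | obs) = 1/27 / 16/189 = 7/16
P(W=3 | obs) = 1/21 / 16/189 = 9/16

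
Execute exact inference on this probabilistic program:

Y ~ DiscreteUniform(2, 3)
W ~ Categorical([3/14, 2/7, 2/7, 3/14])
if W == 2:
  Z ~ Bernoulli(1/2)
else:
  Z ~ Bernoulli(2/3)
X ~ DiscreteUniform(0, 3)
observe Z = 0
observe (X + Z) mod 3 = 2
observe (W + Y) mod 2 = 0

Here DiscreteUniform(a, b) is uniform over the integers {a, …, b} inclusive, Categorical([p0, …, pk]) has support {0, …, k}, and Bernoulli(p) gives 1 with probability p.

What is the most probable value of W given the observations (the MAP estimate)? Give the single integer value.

Enumerate traces; 4 have nonzero weight after conditioning:
  (Y=2, W=0, Z=0, X=2) weight 1/112
  (Y=2, W=2, Z=0, X=2) weight 1/56
  (Y=3, W=1, Z=0, X=2) weight 1/84
  (Y=3, W=3, Z=0, X=2) weight 1/112
Group by W:
  weight(W=0) = 1/112
  weight(W=1) = 1/84
  weight(W=2) = 1/56
  weight(W=3) = 1/112
Total weight = 1/112 + 1/84 + 1/56 + 1/112 = 1/21
P(W=0 | obs) = 1/112 / 1/21 = 3/16
P(W=1 | obs) = 1/84 / 1/21 = 1/4
P(W=2 | obs) = 1/56 / 1/21 = 3/8
P(W=3 | obs) = 1/112 / 1/21 = 3/16
argmax = 2

argmax_v P(W = v | obs) = 2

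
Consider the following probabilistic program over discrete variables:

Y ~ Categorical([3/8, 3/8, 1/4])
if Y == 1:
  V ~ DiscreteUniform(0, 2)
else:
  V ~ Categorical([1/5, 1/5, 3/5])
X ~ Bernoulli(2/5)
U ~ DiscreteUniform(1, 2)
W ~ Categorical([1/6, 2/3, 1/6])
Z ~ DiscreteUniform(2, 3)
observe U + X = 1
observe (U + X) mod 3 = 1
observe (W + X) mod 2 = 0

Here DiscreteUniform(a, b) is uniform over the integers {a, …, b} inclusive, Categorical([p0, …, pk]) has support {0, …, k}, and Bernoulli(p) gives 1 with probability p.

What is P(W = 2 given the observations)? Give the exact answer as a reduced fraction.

P(W = 2 | obs) = 1/2

Enumerate traces; 36 have nonzero weight after conditioning:
  (Y=0, V=0, X=0, U=1, W=0, Z=2) weight 3/1600
  (Y=0, V=0, X=0, U=1, W=0, Z=3) weight 3/1600
  (Y=0, V=0, X=0, U=1, W=2, Z=2) weight 3/1600
  (Y=0, V=0, X=0, U=1, W=2, Z=3) weight 3/1600
  (Y=0, V=1, X=0, U=1, W=0, Z=2) weight 3/1600
  (Y=0, V=1, X=0, U=1, W=0, Z=3) weight 3/1600
  (Y=0, V=1, X=0, U=1, W=2, Z=2) weight 3/1600
  (Y=0, V=1, X=0, U=1, W=2, Z=3) weight 3/1600
  … 28 more
Group by W:
  weight(W=0) = 1/20
  weight(W=2) = 1/20
Total weight = 1/20 + 1/20 = 1/10
P(W=0 | obs) = 1/20 / 1/10 = 1/2
P(W=2 | obs) = 1/20 / 1/10 = 1/2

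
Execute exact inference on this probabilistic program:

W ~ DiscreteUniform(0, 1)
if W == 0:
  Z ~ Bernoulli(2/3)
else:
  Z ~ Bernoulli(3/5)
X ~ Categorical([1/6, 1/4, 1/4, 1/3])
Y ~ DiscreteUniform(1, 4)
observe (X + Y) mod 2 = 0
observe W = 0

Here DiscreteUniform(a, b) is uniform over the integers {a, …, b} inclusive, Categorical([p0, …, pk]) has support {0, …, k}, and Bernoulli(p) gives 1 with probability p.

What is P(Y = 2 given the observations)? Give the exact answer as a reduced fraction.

P(Y = 2 | obs) = 5/24

Enumerate traces; 16 have nonzero weight after conditioning:
  (W=0, Z=0, X=0, Y=2) weight 1/144
  (W=0, Z=0, X=0, Y=4) weight 1/144
  (W=0, Z=0, X=1, Y=1) weight 1/96
  (W=0, Z=0, X=1, Y=3) weight 1/96
  (W=0, Z=0, X=2, Y=2) weight 1/96
  (W=0, Z=0, X=2, Y=4) weight 1/96
  (W=0, Z=0, X=3, Y=1) weight 1/72
  (W=0, Z=0, X=3, Y=3) weight 1/72
  … 8 more
Group by Y:
  weight(Y=1) = 7/96
  weight(Y=2) = 5/96
  weight(Y=3) = 7/96
  weight(Y=4) = 5/96
Total weight = 7/96 + 5/96 + 7/96 + 5/96 = 1/4
P(Y=1 | obs) = 7/96 / 1/4 = 7/24
P(Y=2 | obs) = 5/96 / 1/4 = 5/24
P(Y=3 | obs) = 7/96 / 1/4 = 7/24
P(Y=4 | obs) = 5/96 / 1/4 = 5/24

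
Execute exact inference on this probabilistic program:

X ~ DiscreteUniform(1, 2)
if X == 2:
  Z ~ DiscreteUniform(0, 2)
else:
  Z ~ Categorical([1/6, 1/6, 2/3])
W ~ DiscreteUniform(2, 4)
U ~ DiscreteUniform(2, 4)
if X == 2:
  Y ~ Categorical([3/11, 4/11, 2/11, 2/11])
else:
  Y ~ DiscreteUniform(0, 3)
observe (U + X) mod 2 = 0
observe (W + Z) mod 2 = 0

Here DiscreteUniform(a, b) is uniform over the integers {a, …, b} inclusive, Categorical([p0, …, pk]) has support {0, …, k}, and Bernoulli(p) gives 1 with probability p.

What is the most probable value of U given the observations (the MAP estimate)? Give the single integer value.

Enumerate traces; 60 have nonzero weight after conditioning:
  (X=1, Z=0, W=2, U=3, Y=0) weight 1/432
  (X=1, Z=0, W=2, U=3, Y=1) weight 1/432
  (X=1, Z=0, W=2, U=3, Y=2) weight 1/432
  (X=1, Z=0, W=2, U=3, Y=3) weight 1/432
  (X=1, Z=0, W=4, U=3, Y=0) weight 1/432
  (X=1, Z=0, W=4, U=3, Y=1) weight 1/432
  (X=1, Z=0, W=4, U=3, Y=2) weight 1/432
  (X=1, Z=0, W=4, U=3, Y=3) weight 1/432
  (X=2, Z=0, W=2, U=2, Y=0) weight 1/198
  (X=2, Z=0, W=2, U=4, Y=0) weight 1/198
  … 50 more
Group by U:
  weight(U=2) = 5/54
  weight(U=3) = 11/108
  weight(U=4) = 5/54
Total weight = 5/54 + 11/108 + 5/54 = 31/108
P(U=2 | obs) = 5/54 / 31/108 = 10/31
P(U=3 | obs) = 11/108 / 31/108 = 11/31
P(U=4 | obs) = 5/54 / 31/108 = 10/31
argmax = 3

argmax_v P(U = v | obs) = 3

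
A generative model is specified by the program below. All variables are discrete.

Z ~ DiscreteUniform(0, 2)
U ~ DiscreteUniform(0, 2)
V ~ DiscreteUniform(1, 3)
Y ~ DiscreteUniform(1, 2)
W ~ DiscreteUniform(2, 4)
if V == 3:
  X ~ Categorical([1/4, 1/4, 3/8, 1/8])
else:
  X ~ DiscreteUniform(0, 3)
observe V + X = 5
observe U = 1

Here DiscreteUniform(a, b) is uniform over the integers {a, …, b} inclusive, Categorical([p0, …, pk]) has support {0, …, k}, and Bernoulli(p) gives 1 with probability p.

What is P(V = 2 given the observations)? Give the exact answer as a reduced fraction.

P(V = 2 | obs) = 2/5

Enumerate traces; 36 have nonzero weight after conditioning:
  (Z=0, U=1, V=2, Y=1, W=2, X=3) weight 1/648
  (Z=0, U=1, V=2, Y=1, W=3, X=3) weight 1/648
  (Z=0, U=1, V=2, Y=1, W=4, X=3) weight 1/648
  (Z=0, U=1, V=2, Y=2, W=2, X=3) weight 1/648
  (Z=0, U=1, V=2, Y=2, W=3, X=3) weight 1/648
  (Z=0, U=1, V=2, Y=2, W=4, X=3) weight 1/648
  (Z=0, U=1, V=3, Y=1, W=2, X=2) weight 1/432
  (Z=0, U=1, V=3, Y=1, W=3, X=2) weight 1/432
  … 28 more
Group by V:
  weight(V=2) = 1/36
  weight(V=3) = 1/24
Total weight = 1/36 + 1/24 = 5/72
P(V=2 | obs) = 1/36 / 5/72 = 2/5
P(V=3 | obs) = 1/24 / 5/72 = 3/5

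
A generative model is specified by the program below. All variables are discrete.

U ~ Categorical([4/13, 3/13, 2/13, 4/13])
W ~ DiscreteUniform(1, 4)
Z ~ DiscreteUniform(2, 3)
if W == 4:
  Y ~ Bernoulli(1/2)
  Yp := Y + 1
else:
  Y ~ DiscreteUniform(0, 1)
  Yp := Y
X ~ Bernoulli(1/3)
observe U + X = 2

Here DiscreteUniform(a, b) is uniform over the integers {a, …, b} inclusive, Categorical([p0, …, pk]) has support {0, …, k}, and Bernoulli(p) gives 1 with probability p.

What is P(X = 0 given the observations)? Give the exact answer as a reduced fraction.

P(X = 0 | obs) = 4/7

Enumerate traces; 32 have nonzero weight after conditioning:
  (U=1, W=1, Z=2, Y=0, X=1) weight 1/208
  (U=1, W=1, Z=2, Y=1, X=1) weight 1/208
  (U=1, W=1, Z=3, Y=0, X=1) weight 1/208
  (U=1, W=1, Z=3, Y=1, X=1) weight 1/208
  (U=1, W=2, Z=2, Y=0, X=1) weight 1/208
  (U=1, W=2, Z=2, Y=1, X=1) weight 1/208
  (U=1, W=2, Z=3, Y=0, X=1) weight 1/208
  (U=1, W=2, Z=3, Y=1, X=1) weight 1/208
  (U=2, W=1, Z=2, Y=0, X=0) weight 1/156
  … 23 more
Group by X:
  weight(X=0) = 4/39
  weight(X=1) = 1/13
Total weight = 4/39 + 1/13 = 7/39
P(X=0 | obs) = 4/39 / 7/39 = 4/7
P(X=1 | obs) = 1/13 / 7/39 = 3/7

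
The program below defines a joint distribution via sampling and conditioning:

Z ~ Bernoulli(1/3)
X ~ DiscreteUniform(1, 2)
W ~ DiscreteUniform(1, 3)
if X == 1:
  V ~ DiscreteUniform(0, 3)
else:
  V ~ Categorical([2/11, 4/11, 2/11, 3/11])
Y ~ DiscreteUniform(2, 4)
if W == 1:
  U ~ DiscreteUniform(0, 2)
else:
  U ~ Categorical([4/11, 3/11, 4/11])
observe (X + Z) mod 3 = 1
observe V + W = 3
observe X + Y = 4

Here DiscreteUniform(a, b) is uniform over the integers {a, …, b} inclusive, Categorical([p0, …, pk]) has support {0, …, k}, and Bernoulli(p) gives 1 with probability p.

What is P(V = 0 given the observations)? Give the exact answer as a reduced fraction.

Enumerate traces; 9 have nonzero weight after conditioning:
  (Z=0, X=1, W=1, V=2, Y=3, U=0) weight 1/324
  (Z=0, X=1, W=1, V=2, Y=3, U=1) weight 1/324
  (Z=0, X=1, W=1, V=2, Y=3, U=2) weight 1/324
  (Z=0, X=1, W=2, V=1, Y=3, U=0) weight 1/297
  (Z=0, X=1, W=2, V=1, Y=3, U=1) weight 1/396
  (Z=0, X=1, W=2, V=1, Y=3, U=2) weight 1/297
  (Z=0, X=1, W=3, V=0, Y=3, U=0) weight 1/297
  (Z=0, X=1, W=3, V=0, Y=3, U=1) weight 1/396
  … 1 more
Group by V:
  weight(V=0) = 1/108
  weight(V=1) = 1/108
  weight(V=2) = 1/108
Total weight = 1/108 + 1/108 + 1/108 = 1/36
P(V=0 | obs) = 1/108 / 1/36 = 1/3
P(V=1 | obs) = 1/108 / 1/36 = 1/3
P(V=2 | obs) = 1/108 / 1/36 = 1/3

P(V = 0 | obs) = 1/3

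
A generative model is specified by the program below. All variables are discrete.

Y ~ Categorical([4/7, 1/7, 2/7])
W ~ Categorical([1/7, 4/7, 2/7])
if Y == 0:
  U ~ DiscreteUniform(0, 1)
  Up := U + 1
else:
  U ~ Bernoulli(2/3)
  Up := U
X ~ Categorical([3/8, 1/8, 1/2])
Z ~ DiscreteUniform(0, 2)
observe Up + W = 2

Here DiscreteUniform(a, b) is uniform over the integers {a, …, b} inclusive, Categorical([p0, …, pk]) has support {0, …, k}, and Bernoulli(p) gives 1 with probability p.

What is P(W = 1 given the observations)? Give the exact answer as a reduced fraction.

P(W = 1 | obs) = 4/5

Enumerate traces; 54 have nonzero weight after conditioning:
  (Y=0, W=0, U=1, X=0, Z=0) weight 1/196
  (Y=0, W=0, U=1, X=0, Z=1) weight 1/196
  (Y=0, W=0, U=1, X=0, Z=2) weight 1/196
  (Y=0, W=0, U=1, X=1, Z=0) weight 1/588
  (Y=0, W=0, U=1, X=1, Z=1) weight 1/588
  (Y=0, W=0, U=1, X=1, Z=2) weight 1/588
  (Y=0, W=0, U=1, X=2, Z=0) weight 1/147
  (Y=0, W=0, U=1, X=2, Z=1) weight 1/147
  (Y=0, W=1, U=0, X=0, Z=0) weight 1/49
  (Y=1, W=2, U=0, X=0, Z=0) weight 1/588
  … 44 more
Group by W:
  weight(W=0) = 2/49
  weight(W=1) = 16/49
  weight(W=2) = 2/49
Total weight = 2/49 + 16/49 + 2/49 = 20/49
P(W=0 | obs) = 2/49 / 20/49 = 1/10
P(W=1 | obs) = 16/49 / 20/49 = 4/5
P(W=2 | obs) = 2/49 / 20/49 = 1/10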